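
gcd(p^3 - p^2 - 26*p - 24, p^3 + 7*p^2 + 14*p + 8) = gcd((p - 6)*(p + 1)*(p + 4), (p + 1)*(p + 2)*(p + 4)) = p^2 + 5*p + 4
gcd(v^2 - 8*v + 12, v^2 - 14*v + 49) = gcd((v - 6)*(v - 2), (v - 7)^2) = 1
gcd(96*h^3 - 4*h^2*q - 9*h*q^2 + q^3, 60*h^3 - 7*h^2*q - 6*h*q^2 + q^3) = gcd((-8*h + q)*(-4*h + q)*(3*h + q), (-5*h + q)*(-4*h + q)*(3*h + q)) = -12*h^2 - h*q + q^2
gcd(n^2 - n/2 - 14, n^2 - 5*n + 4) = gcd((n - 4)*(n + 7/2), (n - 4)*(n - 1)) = n - 4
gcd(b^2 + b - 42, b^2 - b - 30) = b - 6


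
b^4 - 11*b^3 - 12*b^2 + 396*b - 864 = (b - 8)*(b - 6)*(b - 3)*(b + 6)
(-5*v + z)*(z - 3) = -5*v*z + 15*v + z^2 - 3*z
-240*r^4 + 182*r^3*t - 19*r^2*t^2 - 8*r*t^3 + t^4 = (-8*r + t)*(-3*r + t)*(-2*r + t)*(5*r + t)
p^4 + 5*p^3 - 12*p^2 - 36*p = p*(p - 3)*(p + 2)*(p + 6)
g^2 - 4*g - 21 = (g - 7)*(g + 3)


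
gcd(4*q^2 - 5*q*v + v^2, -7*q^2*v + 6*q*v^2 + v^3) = q - v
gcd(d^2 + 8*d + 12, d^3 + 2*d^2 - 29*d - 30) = d + 6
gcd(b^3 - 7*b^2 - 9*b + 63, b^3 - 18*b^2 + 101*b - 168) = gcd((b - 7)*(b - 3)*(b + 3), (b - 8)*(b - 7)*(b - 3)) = b^2 - 10*b + 21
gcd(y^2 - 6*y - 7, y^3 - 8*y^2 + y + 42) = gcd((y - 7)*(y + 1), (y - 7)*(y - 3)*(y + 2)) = y - 7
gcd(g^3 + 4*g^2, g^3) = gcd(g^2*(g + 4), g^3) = g^2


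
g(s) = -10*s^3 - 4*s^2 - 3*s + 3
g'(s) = -30*s^2 - 8*s - 3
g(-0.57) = 5.26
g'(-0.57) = -8.19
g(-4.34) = 758.14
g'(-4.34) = -533.35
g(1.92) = -88.28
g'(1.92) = -128.95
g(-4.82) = 1044.33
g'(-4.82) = -661.41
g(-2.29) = 108.98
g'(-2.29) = -142.00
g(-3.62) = 435.82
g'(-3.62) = -367.17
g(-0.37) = 4.07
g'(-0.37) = -4.15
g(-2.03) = 76.26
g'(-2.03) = -110.39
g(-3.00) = 246.00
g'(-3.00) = -249.00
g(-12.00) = 16743.00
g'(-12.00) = -4227.00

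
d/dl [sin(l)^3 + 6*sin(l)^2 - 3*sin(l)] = 12*sin(l)*cos(l) - 3*cos(l)^3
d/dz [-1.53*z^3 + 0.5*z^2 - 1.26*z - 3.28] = -4.59*z^2 + 1.0*z - 1.26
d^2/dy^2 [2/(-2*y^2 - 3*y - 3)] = 4*(4*y^2 + 6*y - (4*y + 3)^2 + 6)/(2*y^2 + 3*y + 3)^3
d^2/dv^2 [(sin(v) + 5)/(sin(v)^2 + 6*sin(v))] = (-sin(v)^2 - 14*sin(v) - 88 - 150/sin(v) + 180/sin(v)^2 + 360/sin(v)^3)/(sin(v) + 6)^3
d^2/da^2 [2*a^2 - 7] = 4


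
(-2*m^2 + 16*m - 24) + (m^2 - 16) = -m^2 + 16*m - 40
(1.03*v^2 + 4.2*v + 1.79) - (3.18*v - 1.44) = 1.03*v^2 + 1.02*v + 3.23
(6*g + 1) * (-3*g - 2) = -18*g^2 - 15*g - 2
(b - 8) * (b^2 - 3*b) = b^3 - 11*b^2 + 24*b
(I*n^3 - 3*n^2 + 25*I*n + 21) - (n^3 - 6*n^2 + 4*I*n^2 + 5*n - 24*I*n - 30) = -n^3 + I*n^3 + 3*n^2 - 4*I*n^2 - 5*n + 49*I*n + 51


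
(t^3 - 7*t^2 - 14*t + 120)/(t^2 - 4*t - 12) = (t^2 - t - 20)/(t + 2)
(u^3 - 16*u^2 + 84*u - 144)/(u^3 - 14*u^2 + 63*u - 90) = (u^2 - 10*u + 24)/(u^2 - 8*u + 15)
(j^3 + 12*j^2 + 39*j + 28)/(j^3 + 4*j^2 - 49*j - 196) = (j + 1)/(j - 7)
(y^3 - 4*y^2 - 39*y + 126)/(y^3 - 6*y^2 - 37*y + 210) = (y - 3)/(y - 5)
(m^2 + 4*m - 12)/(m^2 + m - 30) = (m - 2)/(m - 5)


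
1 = 1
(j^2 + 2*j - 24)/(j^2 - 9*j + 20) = (j + 6)/(j - 5)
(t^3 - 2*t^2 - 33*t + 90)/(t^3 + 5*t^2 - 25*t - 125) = (t^2 + 3*t - 18)/(t^2 + 10*t + 25)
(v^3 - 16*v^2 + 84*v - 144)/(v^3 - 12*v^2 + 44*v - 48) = (v - 6)/(v - 2)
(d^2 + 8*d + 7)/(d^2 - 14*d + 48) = (d^2 + 8*d + 7)/(d^2 - 14*d + 48)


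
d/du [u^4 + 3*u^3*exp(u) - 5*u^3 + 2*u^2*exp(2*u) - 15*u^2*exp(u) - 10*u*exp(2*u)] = 3*u^3*exp(u) + 4*u^3 + 4*u^2*exp(2*u) - 6*u^2*exp(u) - 15*u^2 - 16*u*exp(2*u) - 30*u*exp(u) - 10*exp(2*u)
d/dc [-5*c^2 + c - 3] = 1 - 10*c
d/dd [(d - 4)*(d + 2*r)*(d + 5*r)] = 3*d^2 + 14*d*r - 8*d + 10*r^2 - 28*r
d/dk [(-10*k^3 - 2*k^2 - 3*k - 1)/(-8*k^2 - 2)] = (40*k^4 + 18*k^2 - 4*k + 3)/(2*(16*k^4 + 8*k^2 + 1))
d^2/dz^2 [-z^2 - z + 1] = -2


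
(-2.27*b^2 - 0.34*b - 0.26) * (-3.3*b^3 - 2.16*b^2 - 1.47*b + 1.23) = 7.491*b^5 + 6.0252*b^4 + 4.9293*b^3 - 1.7307*b^2 - 0.036*b - 0.3198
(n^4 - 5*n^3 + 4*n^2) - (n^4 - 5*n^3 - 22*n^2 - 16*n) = 26*n^2 + 16*n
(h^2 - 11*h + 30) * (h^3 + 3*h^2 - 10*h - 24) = h^5 - 8*h^4 - 13*h^3 + 176*h^2 - 36*h - 720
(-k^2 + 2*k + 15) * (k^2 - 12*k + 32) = -k^4 + 14*k^3 - 41*k^2 - 116*k + 480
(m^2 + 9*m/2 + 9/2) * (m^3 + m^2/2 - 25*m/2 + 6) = m^5 + 5*m^4 - 23*m^3/4 - 48*m^2 - 117*m/4 + 27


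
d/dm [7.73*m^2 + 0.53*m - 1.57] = 15.46*m + 0.53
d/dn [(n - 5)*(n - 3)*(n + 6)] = 3*n^2 - 4*n - 33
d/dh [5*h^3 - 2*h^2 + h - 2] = 15*h^2 - 4*h + 1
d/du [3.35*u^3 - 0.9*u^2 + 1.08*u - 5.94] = 10.05*u^2 - 1.8*u + 1.08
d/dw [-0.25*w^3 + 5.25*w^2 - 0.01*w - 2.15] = -0.75*w^2 + 10.5*w - 0.01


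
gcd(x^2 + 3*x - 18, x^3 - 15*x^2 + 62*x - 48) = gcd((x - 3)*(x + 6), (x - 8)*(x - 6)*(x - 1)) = 1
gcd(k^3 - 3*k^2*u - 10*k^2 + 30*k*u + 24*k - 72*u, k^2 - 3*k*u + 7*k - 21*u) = -k + 3*u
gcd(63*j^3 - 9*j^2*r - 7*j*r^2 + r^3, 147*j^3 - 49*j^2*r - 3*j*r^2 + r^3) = 21*j^2 - 10*j*r + r^2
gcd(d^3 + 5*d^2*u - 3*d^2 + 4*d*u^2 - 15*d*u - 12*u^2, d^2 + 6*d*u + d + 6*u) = 1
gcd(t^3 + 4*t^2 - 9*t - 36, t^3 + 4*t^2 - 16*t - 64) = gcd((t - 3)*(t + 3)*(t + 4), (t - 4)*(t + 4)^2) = t + 4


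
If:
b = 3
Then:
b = 3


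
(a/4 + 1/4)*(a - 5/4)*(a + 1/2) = a^3/4 + a^2/16 - 11*a/32 - 5/32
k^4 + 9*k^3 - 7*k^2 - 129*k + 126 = (k - 3)*(k - 1)*(k + 6)*(k + 7)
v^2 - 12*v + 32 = (v - 8)*(v - 4)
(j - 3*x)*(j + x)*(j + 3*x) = j^3 + j^2*x - 9*j*x^2 - 9*x^3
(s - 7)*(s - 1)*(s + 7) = s^3 - s^2 - 49*s + 49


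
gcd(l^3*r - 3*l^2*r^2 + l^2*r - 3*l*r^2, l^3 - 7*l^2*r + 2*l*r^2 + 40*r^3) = 1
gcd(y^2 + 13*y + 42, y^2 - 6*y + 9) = 1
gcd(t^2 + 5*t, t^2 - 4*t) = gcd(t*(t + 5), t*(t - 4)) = t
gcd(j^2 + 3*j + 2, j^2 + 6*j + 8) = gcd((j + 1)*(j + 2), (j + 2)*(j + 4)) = j + 2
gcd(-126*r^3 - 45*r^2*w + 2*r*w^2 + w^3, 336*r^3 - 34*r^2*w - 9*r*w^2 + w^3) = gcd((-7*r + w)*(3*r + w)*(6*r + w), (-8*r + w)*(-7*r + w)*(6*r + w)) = 42*r^2 + r*w - w^2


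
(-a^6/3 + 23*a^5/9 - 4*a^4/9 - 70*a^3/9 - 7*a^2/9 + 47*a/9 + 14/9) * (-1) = a^6/3 - 23*a^5/9 + 4*a^4/9 + 70*a^3/9 + 7*a^2/9 - 47*a/9 - 14/9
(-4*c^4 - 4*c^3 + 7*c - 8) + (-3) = -4*c^4 - 4*c^3 + 7*c - 11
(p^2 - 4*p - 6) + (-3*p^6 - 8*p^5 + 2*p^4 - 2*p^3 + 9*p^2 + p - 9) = -3*p^6 - 8*p^5 + 2*p^4 - 2*p^3 + 10*p^2 - 3*p - 15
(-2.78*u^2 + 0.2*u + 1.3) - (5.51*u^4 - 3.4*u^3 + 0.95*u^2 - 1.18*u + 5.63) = -5.51*u^4 + 3.4*u^3 - 3.73*u^2 + 1.38*u - 4.33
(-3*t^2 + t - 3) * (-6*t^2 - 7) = 18*t^4 - 6*t^3 + 39*t^2 - 7*t + 21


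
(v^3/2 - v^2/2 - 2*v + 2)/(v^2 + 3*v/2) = (v^3 - v^2 - 4*v + 4)/(v*(2*v + 3))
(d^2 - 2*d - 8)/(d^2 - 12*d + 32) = (d + 2)/(d - 8)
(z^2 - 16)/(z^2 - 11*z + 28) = (z + 4)/(z - 7)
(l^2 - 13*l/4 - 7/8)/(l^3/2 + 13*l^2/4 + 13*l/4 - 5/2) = (8*l^2 - 26*l - 7)/(2*(2*l^3 + 13*l^2 + 13*l - 10))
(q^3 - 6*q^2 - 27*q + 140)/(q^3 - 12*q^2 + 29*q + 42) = (q^2 + q - 20)/(q^2 - 5*q - 6)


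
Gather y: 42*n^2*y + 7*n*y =y*(42*n^2 + 7*n)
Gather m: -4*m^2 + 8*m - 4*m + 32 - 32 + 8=-4*m^2 + 4*m + 8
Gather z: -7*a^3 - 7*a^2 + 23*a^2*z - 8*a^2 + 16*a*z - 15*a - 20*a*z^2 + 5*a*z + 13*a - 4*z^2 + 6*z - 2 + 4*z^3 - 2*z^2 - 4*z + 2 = -7*a^3 - 15*a^2 - 2*a + 4*z^3 + z^2*(-20*a - 6) + z*(23*a^2 + 21*a + 2)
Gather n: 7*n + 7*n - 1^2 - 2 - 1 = 14*n - 4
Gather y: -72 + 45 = -27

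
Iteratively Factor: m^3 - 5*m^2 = (m)*(m^2 - 5*m) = m*(m - 5)*(m)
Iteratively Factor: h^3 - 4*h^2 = (h)*(h^2 - 4*h) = h^2*(h - 4)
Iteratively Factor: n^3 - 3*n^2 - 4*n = (n + 1)*(n^2 - 4*n) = (n - 4)*(n + 1)*(n)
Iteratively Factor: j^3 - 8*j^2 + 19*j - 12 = (j - 4)*(j^2 - 4*j + 3) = (j - 4)*(j - 1)*(j - 3)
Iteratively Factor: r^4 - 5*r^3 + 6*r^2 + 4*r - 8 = (r - 2)*(r^3 - 3*r^2 + 4) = (r - 2)^2*(r^2 - r - 2) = (r - 2)^2*(r + 1)*(r - 2)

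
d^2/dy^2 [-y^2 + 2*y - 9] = -2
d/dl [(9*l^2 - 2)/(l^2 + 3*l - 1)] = (27*l^2 - 14*l + 6)/(l^4 + 6*l^3 + 7*l^2 - 6*l + 1)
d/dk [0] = 0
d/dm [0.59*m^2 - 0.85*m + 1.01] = 1.18*m - 0.85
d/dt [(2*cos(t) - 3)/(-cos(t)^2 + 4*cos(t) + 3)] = 2*(sin(t)^2 + 3*cos(t) - 10)*sin(t)/(sin(t)^2 + 4*cos(t) + 2)^2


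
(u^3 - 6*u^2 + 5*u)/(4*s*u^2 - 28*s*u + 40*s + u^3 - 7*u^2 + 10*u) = u*(u - 1)/(4*s*u - 8*s + u^2 - 2*u)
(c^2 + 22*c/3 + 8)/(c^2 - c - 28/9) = 3*(c + 6)/(3*c - 7)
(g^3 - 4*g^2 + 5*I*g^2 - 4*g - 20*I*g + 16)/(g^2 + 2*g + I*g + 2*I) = (g^2 + 4*g*(-1 + I) - 16*I)/(g + 2)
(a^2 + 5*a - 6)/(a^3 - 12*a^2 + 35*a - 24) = (a + 6)/(a^2 - 11*a + 24)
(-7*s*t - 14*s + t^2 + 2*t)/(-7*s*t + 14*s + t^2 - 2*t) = (t + 2)/(t - 2)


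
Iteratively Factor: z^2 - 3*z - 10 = (z - 5)*(z + 2)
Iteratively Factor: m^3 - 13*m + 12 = (m - 1)*(m^2 + m - 12) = (m - 1)*(m + 4)*(m - 3)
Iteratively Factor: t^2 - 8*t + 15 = (t - 3)*(t - 5)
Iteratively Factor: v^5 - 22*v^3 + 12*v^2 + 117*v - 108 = (v - 1)*(v^4 + v^3 - 21*v^2 - 9*v + 108) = (v - 1)*(v + 4)*(v^3 - 3*v^2 - 9*v + 27) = (v - 3)*(v - 1)*(v + 4)*(v^2 - 9) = (v - 3)^2*(v - 1)*(v + 4)*(v + 3)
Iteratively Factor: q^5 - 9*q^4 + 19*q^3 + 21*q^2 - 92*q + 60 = (q - 1)*(q^4 - 8*q^3 + 11*q^2 + 32*q - 60) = (q - 2)*(q - 1)*(q^3 - 6*q^2 - q + 30) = (q - 5)*(q - 2)*(q - 1)*(q^2 - q - 6) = (q - 5)*(q - 3)*(q - 2)*(q - 1)*(q + 2)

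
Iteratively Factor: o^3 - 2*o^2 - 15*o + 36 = (o + 4)*(o^2 - 6*o + 9) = (o - 3)*(o + 4)*(o - 3)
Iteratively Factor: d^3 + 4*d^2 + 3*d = (d + 3)*(d^2 + d) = d*(d + 3)*(d + 1)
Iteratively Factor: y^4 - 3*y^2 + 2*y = (y - 1)*(y^3 + y^2 - 2*y) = (y - 1)^2*(y^2 + 2*y) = (y - 1)^2*(y + 2)*(y)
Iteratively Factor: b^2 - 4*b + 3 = (b - 3)*(b - 1)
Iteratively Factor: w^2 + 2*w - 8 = (w + 4)*(w - 2)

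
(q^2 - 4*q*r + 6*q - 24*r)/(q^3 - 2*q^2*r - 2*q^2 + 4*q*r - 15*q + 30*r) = (q^2 - 4*q*r + 6*q - 24*r)/(q^3 - 2*q^2*r - 2*q^2 + 4*q*r - 15*q + 30*r)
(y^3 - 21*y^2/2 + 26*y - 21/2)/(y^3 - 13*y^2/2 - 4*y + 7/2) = (y - 3)/(y + 1)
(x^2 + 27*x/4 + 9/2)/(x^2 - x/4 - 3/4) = (x + 6)/(x - 1)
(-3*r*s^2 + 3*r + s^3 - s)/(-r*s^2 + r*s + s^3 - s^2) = (3*r*s + 3*r - s^2 - s)/(s*(r - s))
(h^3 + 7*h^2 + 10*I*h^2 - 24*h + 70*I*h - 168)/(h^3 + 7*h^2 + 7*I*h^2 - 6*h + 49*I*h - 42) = (h + 4*I)/(h + I)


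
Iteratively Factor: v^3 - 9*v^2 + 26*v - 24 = (v - 3)*(v^2 - 6*v + 8) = (v - 4)*(v - 3)*(v - 2)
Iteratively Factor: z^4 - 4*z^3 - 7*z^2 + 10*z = (z - 1)*(z^3 - 3*z^2 - 10*z) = (z - 5)*(z - 1)*(z^2 + 2*z) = z*(z - 5)*(z - 1)*(z + 2)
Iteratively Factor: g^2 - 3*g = (g)*(g - 3)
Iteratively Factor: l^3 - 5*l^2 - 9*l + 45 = (l - 3)*(l^2 - 2*l - 15) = (l - 5)*(l - 3)*(l + 3)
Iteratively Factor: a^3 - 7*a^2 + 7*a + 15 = (a + 1)*(a^2 - 8*a + 15) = (a - 5)*(a + 1)*(a - 3)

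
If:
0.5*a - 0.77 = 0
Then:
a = 1.54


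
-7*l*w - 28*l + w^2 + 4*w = (-7*l + w)*(w + 4)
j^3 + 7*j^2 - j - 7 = (j - 1)*(j + 1)*(j + 7)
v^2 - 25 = (v - 5)*(v + 5)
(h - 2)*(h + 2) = h^2 - 4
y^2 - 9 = (y - 3)*(y + 3)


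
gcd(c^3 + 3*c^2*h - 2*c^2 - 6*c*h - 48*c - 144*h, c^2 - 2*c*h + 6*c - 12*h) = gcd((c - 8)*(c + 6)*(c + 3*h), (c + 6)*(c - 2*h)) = c + 6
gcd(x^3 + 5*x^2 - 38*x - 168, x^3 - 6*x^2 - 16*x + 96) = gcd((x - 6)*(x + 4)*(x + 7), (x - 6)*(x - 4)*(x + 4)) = x^2 - 2*x - 24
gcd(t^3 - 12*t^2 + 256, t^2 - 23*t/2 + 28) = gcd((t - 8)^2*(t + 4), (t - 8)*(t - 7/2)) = t - 8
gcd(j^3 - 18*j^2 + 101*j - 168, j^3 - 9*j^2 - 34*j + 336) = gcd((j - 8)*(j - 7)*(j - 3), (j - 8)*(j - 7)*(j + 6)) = j^2 - 15*j + 56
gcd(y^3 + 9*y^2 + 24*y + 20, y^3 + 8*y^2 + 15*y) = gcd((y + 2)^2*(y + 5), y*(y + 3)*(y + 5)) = y + 5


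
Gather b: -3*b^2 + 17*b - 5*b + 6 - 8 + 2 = -3*b^2 + 12*b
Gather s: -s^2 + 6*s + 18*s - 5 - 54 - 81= -s^2 + 24*s - 140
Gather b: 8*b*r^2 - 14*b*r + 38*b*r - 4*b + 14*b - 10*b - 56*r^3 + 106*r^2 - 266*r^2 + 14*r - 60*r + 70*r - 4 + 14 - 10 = b*(8*r^2 + 24*r) - 56*r^3 - 160*r^2 + 24*r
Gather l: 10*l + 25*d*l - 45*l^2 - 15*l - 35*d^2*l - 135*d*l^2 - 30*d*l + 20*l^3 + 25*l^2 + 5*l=20*l^3 + l^2*(-135*d - 20) + l*(-35*d^2 - 5*d)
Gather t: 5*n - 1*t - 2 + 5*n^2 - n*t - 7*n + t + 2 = 5*n^2 - n*t - 2*n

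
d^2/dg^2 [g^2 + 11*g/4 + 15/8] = 2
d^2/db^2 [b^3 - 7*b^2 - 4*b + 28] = 6*b - 14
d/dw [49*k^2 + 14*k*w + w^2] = 14*k + 2*w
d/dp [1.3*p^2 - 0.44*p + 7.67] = 2.6*p - 0.44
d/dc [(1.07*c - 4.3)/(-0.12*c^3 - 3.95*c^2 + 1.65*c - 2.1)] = (0.2568*c^3 + 2.6785*c^2 - 33.97*c + 4.848)/(0.0144*c^6 + 0.948*c^5 + 15.2065*c^4 - 12.531*c^3 + 19.3125*c^2 - 6.93*c + 4.41)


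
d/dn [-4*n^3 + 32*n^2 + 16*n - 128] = -12*n^2 + 64*n + 16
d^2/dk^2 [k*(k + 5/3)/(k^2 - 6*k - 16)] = 2*(23*k^3 + 144*k^2 + 240*k + 288)/(3*(k^6 - 18*k^5 + 60*k^4 + 360*k^3 - 960*k^2 - 4608*k - 4096))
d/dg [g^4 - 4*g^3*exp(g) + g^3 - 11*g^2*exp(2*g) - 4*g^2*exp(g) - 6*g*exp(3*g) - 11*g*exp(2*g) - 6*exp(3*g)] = -4*g^3*exp(g) + 4*g^3 - 22*g^2*exp(2*g) - 16*g^2*exp(g) + 3*g^2 - 18*g*exp(3*g) - 44*g*exp(2*g) - 8*g*exp(g) - 24*exp(3*g) - 11*exp(2*g)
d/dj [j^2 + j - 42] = 2*j + 1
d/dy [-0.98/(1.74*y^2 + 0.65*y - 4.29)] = (3.4104*y + 0.637)/(1.74*y^2 + 0.65*y - 4.29)^2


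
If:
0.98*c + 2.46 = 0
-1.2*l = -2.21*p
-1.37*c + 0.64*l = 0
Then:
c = -2.51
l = -5.37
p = -2.92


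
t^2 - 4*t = t*(t - 4)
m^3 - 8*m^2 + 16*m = m*(m - 4)^2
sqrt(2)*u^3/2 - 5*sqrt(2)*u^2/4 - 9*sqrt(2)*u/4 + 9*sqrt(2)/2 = (u - 3)*(u - 3/2)*(sqrt(2)*u/2 + sqrt(2))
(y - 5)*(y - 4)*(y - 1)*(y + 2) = y^4 - 8*y^3 + 9*y^2 + 38*y - 40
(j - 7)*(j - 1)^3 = j^4 - 10*j^3 + 24*j^2 - 22*j + 7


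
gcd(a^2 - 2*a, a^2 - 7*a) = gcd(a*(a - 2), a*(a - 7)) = a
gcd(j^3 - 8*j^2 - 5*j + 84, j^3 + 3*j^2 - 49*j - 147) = j^2 - 4*j - 21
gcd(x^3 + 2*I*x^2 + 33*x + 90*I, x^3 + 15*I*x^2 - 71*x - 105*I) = x^2 + 8*I*x - 15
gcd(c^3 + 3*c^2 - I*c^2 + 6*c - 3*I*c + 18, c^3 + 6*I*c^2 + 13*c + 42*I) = c^2 - I*c + 6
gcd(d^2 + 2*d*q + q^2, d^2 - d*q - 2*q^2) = d + q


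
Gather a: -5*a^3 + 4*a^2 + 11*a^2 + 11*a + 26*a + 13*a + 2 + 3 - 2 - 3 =-5*a^3 + 15*a^2 + 50*a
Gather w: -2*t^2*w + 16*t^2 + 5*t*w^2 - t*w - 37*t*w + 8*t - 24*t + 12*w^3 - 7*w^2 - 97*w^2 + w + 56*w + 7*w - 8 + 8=16*t^2 - 16*t + 12*w^3 + w^2*(5*t - 104) + w*(-2*t^2 - 38*t + 64)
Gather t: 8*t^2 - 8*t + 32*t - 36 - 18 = 8*t^2 + 24*t - 54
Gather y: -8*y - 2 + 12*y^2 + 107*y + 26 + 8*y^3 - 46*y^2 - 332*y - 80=8*y^3 - 34*y^2 - 233*y - 56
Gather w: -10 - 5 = -15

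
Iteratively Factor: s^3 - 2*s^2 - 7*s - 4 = (s + 1)*(s^2 - 3*s - 4) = (s - 4)*(s + 1)*(s + 1)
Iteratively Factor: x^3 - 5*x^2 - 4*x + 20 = (x + 2)*(x^2 - 7*x + 10) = (x - 2)*(x + 2)*(x - 5)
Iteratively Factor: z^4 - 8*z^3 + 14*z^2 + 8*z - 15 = (z - 3)*(z^3 - 5*z^2 - z + 5) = (z - 5)*(z - 3)*(z^2 - 1) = (z - 5)*(z - 3)*(z - 1)*(z + 1)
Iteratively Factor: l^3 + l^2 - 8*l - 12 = (l + 2)*(l^2 - l - 6) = (l + 2)^2*(l - 3)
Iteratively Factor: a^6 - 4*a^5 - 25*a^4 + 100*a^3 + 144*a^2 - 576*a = (a + 3)*(a^5 - 7*a^4 - 4*a^3 + 112*a^2 - 192*a) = (a + 3)*(a + 4)*(a^4 - 11*a^3 + 40*a^2 - 48*a) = a*(a + 3)*(a + 4)*(a^3 - 11*a^2 + 40*a - 48) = a*(a - 4)*(a + 3)*(a + 4)*(a^2 - 7*a + 12) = a*(a - 4)^2*(a + 3)*(a + 4)*(a - 3)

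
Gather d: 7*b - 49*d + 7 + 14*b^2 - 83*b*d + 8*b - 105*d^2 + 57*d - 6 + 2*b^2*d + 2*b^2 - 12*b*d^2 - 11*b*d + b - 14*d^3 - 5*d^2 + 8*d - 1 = 16*b^2 + 16*b - 14*d^3 + d^2*(-12*b - 110) + d*(2*b^2 - 94*b + 16)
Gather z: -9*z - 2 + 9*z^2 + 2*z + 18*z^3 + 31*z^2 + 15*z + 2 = 18*z^3 + 40*z^2 + 8*z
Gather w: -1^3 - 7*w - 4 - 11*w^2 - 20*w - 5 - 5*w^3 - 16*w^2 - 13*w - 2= -5*w^3 - 27*w^2 - 40*w - 12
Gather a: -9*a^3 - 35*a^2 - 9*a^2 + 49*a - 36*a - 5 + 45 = -9*a^3 - 44*a^2 + 13*a + 40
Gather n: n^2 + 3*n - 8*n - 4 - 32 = n^2 - 5*n - 36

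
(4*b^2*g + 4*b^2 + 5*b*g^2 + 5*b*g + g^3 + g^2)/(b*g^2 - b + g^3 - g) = (4*b + g)/(g - 1)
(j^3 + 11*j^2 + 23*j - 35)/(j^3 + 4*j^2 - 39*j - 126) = (j^2 + 4*j - 5)/(j^2 - 3*j - 18)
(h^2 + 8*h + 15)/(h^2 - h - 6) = (h^2 + 8*h + 15)/(h^2 - h - 6)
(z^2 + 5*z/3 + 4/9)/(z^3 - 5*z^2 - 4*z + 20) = (9*z^2 + 15*z + 4)/(9*(z^3 - 5*z^2 - 4*z + 20))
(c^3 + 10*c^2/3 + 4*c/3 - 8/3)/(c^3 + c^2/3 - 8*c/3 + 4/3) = (c + 2)/(c - 1)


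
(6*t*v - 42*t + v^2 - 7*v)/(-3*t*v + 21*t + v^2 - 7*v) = (-6*t - v)/(3*t - v)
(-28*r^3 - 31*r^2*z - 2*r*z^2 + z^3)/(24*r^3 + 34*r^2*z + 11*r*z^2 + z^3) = (-7*r + z)/(6*r + z)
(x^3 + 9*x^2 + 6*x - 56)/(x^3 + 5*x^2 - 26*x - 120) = (x^2 + 5*x - 14)/(x^2 + x - 30)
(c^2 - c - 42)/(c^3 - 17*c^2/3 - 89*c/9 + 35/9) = 9*(c + 6)/(9*c^2 + 12*c - 5)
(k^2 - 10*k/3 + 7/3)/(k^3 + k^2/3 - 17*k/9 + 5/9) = 3*(3*k - 7)/(9*k^2 + 12*k - 5)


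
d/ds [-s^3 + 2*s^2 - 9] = s*(4 - 3*s)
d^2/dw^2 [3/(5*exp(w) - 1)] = (75*exp(w) + 15)*exp(w)/(5*exp(w) - 1)^3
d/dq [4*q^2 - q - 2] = 8*q - 1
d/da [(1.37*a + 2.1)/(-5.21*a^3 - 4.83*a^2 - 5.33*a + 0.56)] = (14.2754*a^3 + 39.4401*a^2 + 20.286*a + 11.9602)/(27.1441*a^6 + 50.3286*a^5 + 78.8675*a^4 + 45.6526*a^3 + 22.9993*a^2 - 5.9696*a + 0.3136)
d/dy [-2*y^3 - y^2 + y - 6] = -6*y^2 - 2*y + 1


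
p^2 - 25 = (p - 5)*(p + 5)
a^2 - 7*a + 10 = (a - 5)*(a - 2)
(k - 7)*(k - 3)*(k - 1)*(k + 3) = k^4 - 8*k^3 - 2*k^2 + 72*k - 63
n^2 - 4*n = n*(n - 4)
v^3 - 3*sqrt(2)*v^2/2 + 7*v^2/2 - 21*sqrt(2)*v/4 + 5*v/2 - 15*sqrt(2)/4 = (v + 1)*(v + 5/2)*(v - 3*sqrt(2)/2)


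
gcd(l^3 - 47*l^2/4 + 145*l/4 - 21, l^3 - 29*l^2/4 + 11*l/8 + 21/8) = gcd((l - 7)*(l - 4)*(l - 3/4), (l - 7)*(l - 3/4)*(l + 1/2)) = l^2 - 31*l/4 + 21/4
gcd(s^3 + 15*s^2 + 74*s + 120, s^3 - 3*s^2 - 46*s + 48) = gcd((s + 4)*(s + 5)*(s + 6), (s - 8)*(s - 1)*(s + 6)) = s + 6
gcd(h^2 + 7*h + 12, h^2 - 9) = h + 3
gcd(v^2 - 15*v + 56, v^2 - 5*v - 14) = v - 7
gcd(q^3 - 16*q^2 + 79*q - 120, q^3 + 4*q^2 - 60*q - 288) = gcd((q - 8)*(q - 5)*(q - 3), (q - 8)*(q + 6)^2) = q - 8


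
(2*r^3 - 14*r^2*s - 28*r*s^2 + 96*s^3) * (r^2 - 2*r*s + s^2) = 2*r^5 - 18*r^4*s + 2*r^3*s^2 + 138*r^2*s^3 - 220*r*s^4 + 96*s^5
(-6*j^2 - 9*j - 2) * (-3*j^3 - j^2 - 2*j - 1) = 18*j^5 + 33*j^4 + 27*j^3 + 26*j^2 + 13*j + 2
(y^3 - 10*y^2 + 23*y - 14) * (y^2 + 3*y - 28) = y^5 - 7*y^4 - 35*y^3 + 335*y^2 - 686*y + 392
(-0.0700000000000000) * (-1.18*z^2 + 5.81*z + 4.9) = 0.0826*z^2 - 0.4067*z - 0.343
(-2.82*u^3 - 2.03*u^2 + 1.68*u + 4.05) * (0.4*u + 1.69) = -1.128*u^4 - 5.5778*u^3 - 2.7587*u^2 + 4.4592*u + 6.8445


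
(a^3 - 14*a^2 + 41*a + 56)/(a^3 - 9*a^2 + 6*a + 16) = (a - 7)/(a - 2)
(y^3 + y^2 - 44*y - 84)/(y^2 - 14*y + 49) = (y^2 + 8*y + 12)/(y - 7)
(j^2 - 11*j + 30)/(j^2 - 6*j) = (j - 5)/j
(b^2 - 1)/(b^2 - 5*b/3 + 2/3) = 3*(b + 1)/(3*b - 2)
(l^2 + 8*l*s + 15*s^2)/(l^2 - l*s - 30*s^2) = (-l - 3*s)/(-l + 6*s)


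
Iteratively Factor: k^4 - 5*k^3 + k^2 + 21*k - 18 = (k - 1)*(k^3 - 4*k^2 - 3*k + 18) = (k - 3)*(k - 1)*(k^2 - k - 6) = (k - 3)^2*(k - 1)*(k + 2)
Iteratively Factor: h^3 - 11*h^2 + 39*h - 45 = (h - 3)*(h^2 - 8*h + 15) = (h - 5)*(h - 3)*(h - 3)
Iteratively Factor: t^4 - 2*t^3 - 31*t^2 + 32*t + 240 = (t - 5)*(t^3 + 3*t^2 - 16*t - 48) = (t - 5)*(t + 3)*(t^2 - 16) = (t - 5)*(t - 4)*(t + 3)*(t + 4)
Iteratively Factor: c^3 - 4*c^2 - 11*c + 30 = (c + 3)*(c^2 - 7*c + 10) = (c - 5)*(c + 3)*(c - 2)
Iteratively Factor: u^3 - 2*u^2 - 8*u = (u)*(u^2 - 2*u - 8) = u*(u - 4)*(u + 2)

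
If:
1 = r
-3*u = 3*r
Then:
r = 1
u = -1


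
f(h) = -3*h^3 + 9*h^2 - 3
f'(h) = -9*h^2 + 18*h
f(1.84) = 8.78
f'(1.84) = 2.65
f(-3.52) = 239.36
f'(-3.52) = -174.87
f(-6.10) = 1012.83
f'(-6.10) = -444.69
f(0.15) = -2.81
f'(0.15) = 2.50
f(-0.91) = 6.71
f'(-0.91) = -23.83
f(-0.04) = -2.99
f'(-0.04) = -0.73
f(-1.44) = 24.62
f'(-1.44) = -44.58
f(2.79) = 1.90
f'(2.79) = -19.84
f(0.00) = -3.00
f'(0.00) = 0.00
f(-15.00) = 12147.00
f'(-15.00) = -2295.00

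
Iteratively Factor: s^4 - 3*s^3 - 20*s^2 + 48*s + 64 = (s - 4)*(s^3 + s^2 - 16*s - 16) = (s - 4)*(s + 4)*(s^2 - 3*s - 4) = (s - 4)*(s + 1)*(s + 4)*(s - 4)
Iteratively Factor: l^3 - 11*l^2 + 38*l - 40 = (l - 5)*(l^2 - 6*l + 8) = (l - 5)*(l - 2)*(l - 4)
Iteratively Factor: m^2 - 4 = (m - 2)*(m + 2)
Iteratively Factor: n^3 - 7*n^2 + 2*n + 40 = (n - 5)*(n^2 - 2*n - 8) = (n - 5)*(n + 2)*(n - 4)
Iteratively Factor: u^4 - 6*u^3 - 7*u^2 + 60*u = (u - 4)*(u^3 - 2*u^2 - 15*u) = (u - 4)*(u + 3)*(u^2 - 5*u) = u*(u - 4)*(u + 3)*(u - 5)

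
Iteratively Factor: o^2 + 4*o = (o)*(o + 4)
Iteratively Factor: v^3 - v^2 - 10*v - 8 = (v - 4)*(v^2 + 3*v + 2) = (v - 4)*(v + 2)*(v + 1)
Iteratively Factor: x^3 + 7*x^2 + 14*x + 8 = (x + 2)*(x^2 + 5*x + 4) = (x + 2)*(x + 4)*(x + 1)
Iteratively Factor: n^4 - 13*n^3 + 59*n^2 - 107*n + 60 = (n - 1)*(n^3 - 12*n^2 + 47*n - 60) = (n - 3)*(n - 1)*(n^2 - 9*n + 20) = (n - 4)*(n - 3)*(n - 1)*(n - 5)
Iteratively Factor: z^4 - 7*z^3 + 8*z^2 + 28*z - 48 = (z - 3)*(z^3 - 4*z^2 - 4*z + 16) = (z - 4)*(z - 3)*(z^2 - 4) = (z - 4)*(z - 3)*(z - 2)*(z + 2)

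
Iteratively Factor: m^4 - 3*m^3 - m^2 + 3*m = (m)*(m^3 - 3*m^2 - m + 3) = m*(m + 1)*(m^2 - 4*m + 3) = m*(m - 3)*(m + 1)*(m - 1)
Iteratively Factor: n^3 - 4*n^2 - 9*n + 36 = (n - 3)*(n^2 - n - 12) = (n - 4)*(n - 3)*(n + 3)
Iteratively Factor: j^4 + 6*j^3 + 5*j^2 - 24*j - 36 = (j + 2)*(j^3 + 4*j^2 - 3*j - 18) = (j + 2)*(j + 3)*(j^2 + j - 6) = (j - 2)*(j + 2)*(j + 3)*(j + 3)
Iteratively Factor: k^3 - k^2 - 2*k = (k)*(k^2 - k - 2) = k*(k + 1)*(k - 2)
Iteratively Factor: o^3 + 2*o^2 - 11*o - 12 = (o - 3)*(o^2 + 5*o + 4) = (o - 3)*(o + 1)*(o + 4)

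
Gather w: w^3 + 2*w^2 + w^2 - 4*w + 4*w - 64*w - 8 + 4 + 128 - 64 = w^3 + 3*w^2 - 64*w + 60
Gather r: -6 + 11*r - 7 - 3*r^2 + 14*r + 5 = -3*r^2 + 25*r - 8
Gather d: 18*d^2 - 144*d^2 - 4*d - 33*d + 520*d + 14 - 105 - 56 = -126*d^2 + 483*d - 147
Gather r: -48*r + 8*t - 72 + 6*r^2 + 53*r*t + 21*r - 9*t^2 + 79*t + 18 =6*r^2 + r*(53*t - 27) - 9*t^2 + 87*t - 54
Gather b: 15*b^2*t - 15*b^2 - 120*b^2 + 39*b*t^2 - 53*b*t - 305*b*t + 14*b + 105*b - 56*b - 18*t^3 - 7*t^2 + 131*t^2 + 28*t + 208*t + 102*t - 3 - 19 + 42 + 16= b^2*(15*t - 135) + b*(39*t^2 - 358*t + 63) - 18*t^3 + 124*t^2 + 338*t + 36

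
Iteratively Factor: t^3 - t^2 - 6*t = (t)*(t^2 - t - 6) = t*(t - 3)*(t + 2)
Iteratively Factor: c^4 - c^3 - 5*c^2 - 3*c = (c + 1)*(c^3 - 2*c^2 - 3*c) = c*(c + 1)*(c^2 - 2*c - 3) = c*(c + 1)^2*(c - 3)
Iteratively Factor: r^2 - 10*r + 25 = (r - 5)*(r - 5)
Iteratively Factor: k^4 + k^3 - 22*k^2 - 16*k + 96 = (k + 4)*(k^3 - 3*k^2 - 10*k + 24) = (k - 4)*(k + 4)*(k^2 + k - 6) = (k - 4)*(k - 2)*(k + 4)*(k + 3)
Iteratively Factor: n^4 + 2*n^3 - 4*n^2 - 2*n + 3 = (n - 1)*(n^3 + 3*n^2 - n - 3) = (n - 1)^2*(n^2 + 4*n + 3) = (n - 1)^2*(n + 3)*(n + 1)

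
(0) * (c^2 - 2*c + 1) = 0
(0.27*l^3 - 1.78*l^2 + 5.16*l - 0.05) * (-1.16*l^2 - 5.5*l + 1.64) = -0.3132*l^5 + 0.5798*l^4 + 4.2472*l^3 - 31.2412*l^2 + 8.7374*l - 0.082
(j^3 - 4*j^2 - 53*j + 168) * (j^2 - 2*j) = j^5 - 6*j^4 - 45*j^3 + 274*j^2 - 336*j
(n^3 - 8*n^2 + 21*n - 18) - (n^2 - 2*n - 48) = n^3 - 9*n^2 + 23*n + 30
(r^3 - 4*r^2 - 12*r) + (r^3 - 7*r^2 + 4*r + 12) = 2*r^3 - 11*r^2 - 8*r + 12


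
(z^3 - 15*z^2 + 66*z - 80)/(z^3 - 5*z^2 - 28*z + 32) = (z^2 - 7*z + 10)/(z^2 + 3*z - 4)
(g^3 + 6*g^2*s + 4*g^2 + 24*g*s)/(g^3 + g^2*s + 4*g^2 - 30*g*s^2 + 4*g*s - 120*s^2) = g/(g - 5*s)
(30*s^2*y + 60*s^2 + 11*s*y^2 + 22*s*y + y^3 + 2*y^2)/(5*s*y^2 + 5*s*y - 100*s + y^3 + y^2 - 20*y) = (6*s*y + 12*s + y^2 + 2*y)/(y^2 + y - 20)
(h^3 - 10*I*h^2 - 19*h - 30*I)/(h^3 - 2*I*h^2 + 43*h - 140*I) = (h^2 - 5*I*h + 6)/(h^2 + 3*I*h + 28)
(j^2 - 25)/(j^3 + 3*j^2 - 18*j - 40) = (j - 5)/(j^2 - 2*j - 8)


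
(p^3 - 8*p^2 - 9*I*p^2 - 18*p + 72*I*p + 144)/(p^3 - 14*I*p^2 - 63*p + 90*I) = (p - 8)/(p - 5*I)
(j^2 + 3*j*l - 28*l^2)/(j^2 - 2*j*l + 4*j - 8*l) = (j^2 + 3*j*l - 28*l^2)/(j^2 - 2*j*l + 4*j - 8*l)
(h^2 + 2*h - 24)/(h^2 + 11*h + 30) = (h - 4)/(h + 5)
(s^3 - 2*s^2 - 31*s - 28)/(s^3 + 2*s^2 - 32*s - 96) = (s^2 - 6*s - 7)/(s^2 - 2*s - 24)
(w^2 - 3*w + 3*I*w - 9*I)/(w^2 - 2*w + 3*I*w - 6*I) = (w - 3)/(w - 2)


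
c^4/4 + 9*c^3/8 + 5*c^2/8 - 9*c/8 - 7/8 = (c/2 + 1/2)^2*(c - 1)*(c + 7/2)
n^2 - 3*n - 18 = (n - 6)*(n + 3)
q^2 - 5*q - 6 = (q - 6)*(q + 1)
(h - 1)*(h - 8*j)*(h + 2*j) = h^3 - 6*h^2*j - h^2 - 16*h*j^2 + 6*h*j + 16*j^2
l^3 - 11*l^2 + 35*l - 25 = (l - 5)^2*(l - 1)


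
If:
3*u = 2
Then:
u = 2/3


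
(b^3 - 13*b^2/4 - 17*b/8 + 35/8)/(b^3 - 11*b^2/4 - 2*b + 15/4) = (b - 7/2)/(b - 3)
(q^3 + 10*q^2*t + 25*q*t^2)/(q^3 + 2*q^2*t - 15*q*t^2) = (q + 5*t)/(q - 3*t)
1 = 1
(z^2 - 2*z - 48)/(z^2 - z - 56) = (z + 6)/(z + 7)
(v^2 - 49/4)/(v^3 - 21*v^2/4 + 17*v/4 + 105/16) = 4*(2*v + 7)/(8*v^2 - 14*v - 15)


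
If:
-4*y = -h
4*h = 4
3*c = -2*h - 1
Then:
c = -1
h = 1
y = 1/4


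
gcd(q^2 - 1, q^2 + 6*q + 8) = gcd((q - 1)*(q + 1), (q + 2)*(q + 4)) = 1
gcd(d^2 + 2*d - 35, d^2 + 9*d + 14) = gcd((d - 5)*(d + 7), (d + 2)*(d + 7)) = d + 7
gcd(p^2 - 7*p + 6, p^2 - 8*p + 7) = p - 1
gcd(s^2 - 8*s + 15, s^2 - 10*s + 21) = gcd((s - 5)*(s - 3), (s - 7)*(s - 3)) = s - 3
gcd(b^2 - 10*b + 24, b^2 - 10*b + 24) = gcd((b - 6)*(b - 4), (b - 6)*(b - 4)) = b^2 - 10*b + 24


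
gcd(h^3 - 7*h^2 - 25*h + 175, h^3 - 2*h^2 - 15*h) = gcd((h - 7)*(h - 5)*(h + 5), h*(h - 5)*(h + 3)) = h - 5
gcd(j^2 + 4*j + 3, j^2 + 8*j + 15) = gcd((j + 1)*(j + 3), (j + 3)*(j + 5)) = j + 3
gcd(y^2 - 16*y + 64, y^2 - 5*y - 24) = y - 8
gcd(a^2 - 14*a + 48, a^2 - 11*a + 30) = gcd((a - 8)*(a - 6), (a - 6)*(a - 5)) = a - 6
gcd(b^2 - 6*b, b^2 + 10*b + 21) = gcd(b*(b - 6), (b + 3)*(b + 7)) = 1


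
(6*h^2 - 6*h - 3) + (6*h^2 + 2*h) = 12*h^2 - 4*h - 3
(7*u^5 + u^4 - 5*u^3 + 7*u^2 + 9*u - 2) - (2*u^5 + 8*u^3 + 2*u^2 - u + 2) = 5*u^5 + u^4 - 13*u^3 + 5*u^2 + 10*u - 4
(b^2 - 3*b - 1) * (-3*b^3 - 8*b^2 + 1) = -3*b^5 + b^4 + 27*b^3 + 9*b^2 - 3*b - 1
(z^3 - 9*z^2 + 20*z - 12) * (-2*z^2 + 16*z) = -2*z^5 + 34*z^4 - 184*z^3 + 344*z^2 - 192*z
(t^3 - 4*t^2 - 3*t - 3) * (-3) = -3*t^3 + 12*t^2 + 9*t + 9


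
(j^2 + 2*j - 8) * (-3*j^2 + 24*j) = -3*j^4 + 18*j^3 + 72*j^2 - 192*j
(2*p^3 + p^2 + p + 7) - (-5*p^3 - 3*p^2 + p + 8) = 7*p^3 + 4*p^2 - 1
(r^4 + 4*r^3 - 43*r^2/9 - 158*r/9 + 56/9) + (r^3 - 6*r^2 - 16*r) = r^4 + 5*r^3 - 97*r^2/9 - 302*r/9 + 56/9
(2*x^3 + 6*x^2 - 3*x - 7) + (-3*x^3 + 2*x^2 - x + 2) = -x^3 + 8*x^2 - 4*x - 5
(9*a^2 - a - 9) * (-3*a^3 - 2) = -27*a^5 + 3*a^4 + 27*a^3 - 18*a^2 + 2*a + 18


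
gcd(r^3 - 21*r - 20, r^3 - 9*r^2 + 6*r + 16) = r + 1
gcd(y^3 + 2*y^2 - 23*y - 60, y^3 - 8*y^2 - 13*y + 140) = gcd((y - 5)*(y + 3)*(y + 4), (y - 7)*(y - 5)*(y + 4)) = y^2 - y - 20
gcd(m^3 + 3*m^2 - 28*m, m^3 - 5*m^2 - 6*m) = m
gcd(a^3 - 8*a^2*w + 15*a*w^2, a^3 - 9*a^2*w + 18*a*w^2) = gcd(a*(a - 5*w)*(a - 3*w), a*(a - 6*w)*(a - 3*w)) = -a^2 + 3*a*w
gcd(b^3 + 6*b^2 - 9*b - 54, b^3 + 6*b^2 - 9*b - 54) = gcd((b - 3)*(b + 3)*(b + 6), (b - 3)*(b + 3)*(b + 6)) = b^3 + 6*b^2 - 9*b - 54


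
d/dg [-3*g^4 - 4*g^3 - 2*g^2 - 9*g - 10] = -12*g^3 - 12*g^2 - 4*g - 9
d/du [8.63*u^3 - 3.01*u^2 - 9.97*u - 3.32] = 25.89*u^2 - 6.02*u - 9.97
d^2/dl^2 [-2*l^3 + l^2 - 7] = 2 - 12*l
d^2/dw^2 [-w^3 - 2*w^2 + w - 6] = -6*w - 4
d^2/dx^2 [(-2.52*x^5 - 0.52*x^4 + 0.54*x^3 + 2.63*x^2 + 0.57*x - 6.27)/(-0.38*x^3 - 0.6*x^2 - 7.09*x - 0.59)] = (0.727775999999999*x^9 + 3.44736*x^8 + 46.179504*x^7 + 170.840344*x^6 + 1556.97312*x^5 + 528.2355*x^4 + 54.605436*x^3 + 110.637552*x^2 + 151.683912*x + 628.860542)/(0.054872*x^9 + 0.25992*x^8 + 3.481788*x^7 + 10.170708*x^6 + 65.769954*x^5 + 100.657248*x^4 + 371.856823*x^3 + 89.601117*x^2 + 7.404087*x + 0.205379)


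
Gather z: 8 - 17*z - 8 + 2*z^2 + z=2*z^2 - 16*z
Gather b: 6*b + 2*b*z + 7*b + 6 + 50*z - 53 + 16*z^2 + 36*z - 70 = b*(2*z + 13) + 16*z^2 + 86*z - 117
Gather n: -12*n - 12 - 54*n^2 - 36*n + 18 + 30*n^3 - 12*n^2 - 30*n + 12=30*n^3 - 66*n^2 - 78*n + 18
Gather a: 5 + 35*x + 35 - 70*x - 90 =-35*x - 50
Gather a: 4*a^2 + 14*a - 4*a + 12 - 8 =4*a^2 + 10*a + 4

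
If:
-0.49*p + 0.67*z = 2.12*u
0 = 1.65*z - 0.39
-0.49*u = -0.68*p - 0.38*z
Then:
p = -0.07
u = 0.09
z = 0.24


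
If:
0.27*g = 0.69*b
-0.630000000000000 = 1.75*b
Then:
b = -0.36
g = -0.92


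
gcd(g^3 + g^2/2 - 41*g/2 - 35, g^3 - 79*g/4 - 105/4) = g^2 - 3*g/2 - 35/2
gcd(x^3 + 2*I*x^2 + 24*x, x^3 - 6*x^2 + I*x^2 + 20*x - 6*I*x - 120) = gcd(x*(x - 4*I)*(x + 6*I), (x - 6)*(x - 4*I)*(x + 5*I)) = x - 4*I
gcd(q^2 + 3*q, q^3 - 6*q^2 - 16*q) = q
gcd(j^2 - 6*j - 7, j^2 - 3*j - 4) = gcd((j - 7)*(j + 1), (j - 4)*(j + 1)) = j + 1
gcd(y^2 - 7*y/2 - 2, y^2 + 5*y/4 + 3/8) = y + 1/2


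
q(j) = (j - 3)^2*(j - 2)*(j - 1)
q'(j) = (j - 3)^2*(j - 2) + (j - 3)^2*(j - 1) + (j - 2)*(j - 1)*(2*j - 6) = 4*j^3 - 27*j^2 + 58*j - 39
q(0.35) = 7.53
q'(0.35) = -21.84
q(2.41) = 0.20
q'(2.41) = -0.05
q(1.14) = -0.42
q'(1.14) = -2.04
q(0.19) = 11.58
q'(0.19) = -28.93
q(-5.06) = 2779.38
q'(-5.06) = -1541.99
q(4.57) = 22.62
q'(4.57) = 43.94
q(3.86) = 3.93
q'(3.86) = 12.64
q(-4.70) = 2264.29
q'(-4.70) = -1323.32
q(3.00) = 0.00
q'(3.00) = 0.00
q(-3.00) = 720.00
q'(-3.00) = -564.00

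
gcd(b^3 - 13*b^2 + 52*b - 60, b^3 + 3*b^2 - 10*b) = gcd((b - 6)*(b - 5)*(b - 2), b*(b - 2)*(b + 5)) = b - 2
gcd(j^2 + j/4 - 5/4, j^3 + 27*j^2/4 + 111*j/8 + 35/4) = j + 5/4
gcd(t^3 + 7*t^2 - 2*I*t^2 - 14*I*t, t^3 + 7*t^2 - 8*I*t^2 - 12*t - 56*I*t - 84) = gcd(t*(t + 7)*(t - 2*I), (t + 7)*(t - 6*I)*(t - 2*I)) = t^2 + t*(7 - 2*I) - 14*I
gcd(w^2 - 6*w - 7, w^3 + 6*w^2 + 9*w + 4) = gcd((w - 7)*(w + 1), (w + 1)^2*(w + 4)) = w + 1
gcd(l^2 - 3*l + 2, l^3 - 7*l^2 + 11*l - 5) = l - 1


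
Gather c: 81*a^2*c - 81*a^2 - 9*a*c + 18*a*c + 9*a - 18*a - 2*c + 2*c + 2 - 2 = -81*a^2 - 9*a + c*(81*a^2 + 9*a)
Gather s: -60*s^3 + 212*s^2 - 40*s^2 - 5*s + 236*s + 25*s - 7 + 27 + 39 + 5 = -60*s^3 + 172*s^2 + 256*s + 64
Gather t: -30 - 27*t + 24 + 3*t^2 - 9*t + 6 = 3*t^2 - 36*t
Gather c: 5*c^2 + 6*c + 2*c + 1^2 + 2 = 5*c^2 + 8*c + 3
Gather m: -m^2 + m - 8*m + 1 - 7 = -m^2 - 7*m - 6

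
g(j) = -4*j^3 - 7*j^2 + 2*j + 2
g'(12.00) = -1894.00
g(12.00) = -7894.00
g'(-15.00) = -2488.00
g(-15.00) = 11897.00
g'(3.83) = -227.65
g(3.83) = -317.75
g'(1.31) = -36.93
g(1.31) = -16.39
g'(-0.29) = 5.05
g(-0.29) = 0.93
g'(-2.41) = -33.96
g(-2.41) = 12.51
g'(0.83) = -17.89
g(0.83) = -3.45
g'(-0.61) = 6.07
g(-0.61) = -0.92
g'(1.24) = -33.81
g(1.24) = -13.91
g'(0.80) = -16.88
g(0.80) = -2.93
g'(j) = -12*j^2 - 14*j + 2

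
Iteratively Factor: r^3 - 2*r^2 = (r)*(r^2 - 2*r) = r^2*(r - 2)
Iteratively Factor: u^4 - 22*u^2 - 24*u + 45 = (u + 3)*(u^3 - 3*u^2 - 13*u + 15) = (u - 1)*(u + 3)*(u^2 - 2*u - 15) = (u - 5)*(u - 1)*(u + 3)*(u + 3)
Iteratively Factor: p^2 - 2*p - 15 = (p - 5)*(p + 3)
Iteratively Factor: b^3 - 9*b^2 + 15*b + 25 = (b - 5)*(b^2 - 4*b - 5) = (b - 5)^2*(b + 1)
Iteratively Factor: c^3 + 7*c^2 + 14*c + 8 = (c + 4)*(c^2 + 3*c + 2) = (c + 2)*(c + 4)*(c + 1)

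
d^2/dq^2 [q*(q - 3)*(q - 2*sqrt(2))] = 6*q - 6 - 4*sqrt(2)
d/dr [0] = 0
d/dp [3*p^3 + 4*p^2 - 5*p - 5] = 9*p^2 + 8*p - 5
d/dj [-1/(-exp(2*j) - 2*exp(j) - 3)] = -2*(exp(j) + 1)*exp(j)/(exp(2*j) + 2*exp(j) + 3)^2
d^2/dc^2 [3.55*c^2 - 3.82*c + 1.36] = 7.10000000000000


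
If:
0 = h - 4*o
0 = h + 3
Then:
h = -3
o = -3/4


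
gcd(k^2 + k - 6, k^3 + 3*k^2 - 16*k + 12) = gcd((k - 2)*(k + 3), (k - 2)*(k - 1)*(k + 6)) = k - 2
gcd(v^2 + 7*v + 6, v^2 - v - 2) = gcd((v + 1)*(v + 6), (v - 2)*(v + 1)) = v + 1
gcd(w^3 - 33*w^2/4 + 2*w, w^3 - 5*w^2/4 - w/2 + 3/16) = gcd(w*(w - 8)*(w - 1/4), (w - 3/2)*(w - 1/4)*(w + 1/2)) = w - 1/4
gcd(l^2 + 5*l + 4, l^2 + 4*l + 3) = l + 1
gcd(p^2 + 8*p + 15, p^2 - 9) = p + 3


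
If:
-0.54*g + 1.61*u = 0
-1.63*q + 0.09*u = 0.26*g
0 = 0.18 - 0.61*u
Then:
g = 0.88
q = -0.12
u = 0.30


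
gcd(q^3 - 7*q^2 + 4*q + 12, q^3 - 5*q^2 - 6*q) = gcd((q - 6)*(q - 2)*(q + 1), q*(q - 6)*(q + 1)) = q^2 - 5*q - 6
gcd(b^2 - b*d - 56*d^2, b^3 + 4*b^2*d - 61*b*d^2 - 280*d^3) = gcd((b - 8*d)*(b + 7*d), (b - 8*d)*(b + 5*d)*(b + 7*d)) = b^2 - b*d - 56*d^2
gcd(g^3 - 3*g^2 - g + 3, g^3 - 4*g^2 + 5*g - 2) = g - 1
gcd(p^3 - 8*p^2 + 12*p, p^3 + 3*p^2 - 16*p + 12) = p - 2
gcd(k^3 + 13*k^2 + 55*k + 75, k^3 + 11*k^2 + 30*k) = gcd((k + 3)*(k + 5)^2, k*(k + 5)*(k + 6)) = k + 5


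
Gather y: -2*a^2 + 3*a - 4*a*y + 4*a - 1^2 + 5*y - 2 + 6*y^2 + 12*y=-2*a^2 + 7*a + 6*y^2 + y*(17 - 4*a) - 3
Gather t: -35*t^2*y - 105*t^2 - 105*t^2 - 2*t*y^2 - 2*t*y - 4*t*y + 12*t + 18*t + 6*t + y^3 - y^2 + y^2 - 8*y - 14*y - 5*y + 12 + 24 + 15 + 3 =t^2*(-35*y - 210) + t*(-2*y^2 - 6*y + 36) + y^3 - 27*y + 54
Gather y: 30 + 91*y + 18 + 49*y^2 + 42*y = 49*y^2 + 133*y + 48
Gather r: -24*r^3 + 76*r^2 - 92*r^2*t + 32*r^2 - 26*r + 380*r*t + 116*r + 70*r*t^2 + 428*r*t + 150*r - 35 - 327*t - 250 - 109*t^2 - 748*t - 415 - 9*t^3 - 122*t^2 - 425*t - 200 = -24*r^3 + r^2*(108 - 92*t) + r*(70*t^2 + 808*t + 240) - 9*t^3 - 231*t^2 - 1500*t - 900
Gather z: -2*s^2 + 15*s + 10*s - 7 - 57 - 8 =-2*s^2 + 25*s - 72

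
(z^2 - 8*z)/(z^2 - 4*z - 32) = z/(z + 4)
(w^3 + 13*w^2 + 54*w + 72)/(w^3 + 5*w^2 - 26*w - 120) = (w + 3)/(w - 5)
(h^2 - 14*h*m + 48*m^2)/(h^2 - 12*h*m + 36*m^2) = (h - 8*m)/(h - 6*m)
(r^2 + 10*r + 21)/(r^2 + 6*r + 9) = (r + 7)/(r + 3)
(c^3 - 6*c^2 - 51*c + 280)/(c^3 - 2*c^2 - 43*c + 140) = (c - 8)/(c - 4)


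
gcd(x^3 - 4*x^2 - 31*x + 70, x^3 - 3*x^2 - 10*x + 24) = x - 2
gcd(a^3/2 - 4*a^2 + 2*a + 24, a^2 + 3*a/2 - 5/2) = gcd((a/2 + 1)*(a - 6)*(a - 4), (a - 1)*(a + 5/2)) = 1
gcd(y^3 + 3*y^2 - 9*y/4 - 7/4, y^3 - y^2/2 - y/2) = y^2 - y/2 - 1/2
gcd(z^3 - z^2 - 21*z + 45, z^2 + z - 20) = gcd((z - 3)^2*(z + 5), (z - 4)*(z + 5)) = z + 5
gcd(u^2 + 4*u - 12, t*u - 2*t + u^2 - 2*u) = u - 2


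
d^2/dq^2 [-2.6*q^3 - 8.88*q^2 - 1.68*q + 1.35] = -15.6*q - 17.76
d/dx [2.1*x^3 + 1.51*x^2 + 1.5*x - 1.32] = 6.3*x^2 + 3.02*x + 1.5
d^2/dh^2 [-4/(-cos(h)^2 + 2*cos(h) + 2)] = 2*(8*sin(h)^4 - 28*sin(h)^2 + 7*cos(h) - 3*cos(3*h) - 4)/(sin(h)^2 + 2*cos(h) + 1)^3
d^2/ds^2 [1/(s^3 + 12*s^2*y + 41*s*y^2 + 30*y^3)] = 2*(-3*(s + 4*y)*(s^3 + 12*s^2*y + 41*s*y^2 + 30*y^3) + (3*s^2 + 24*s*y + 41*y^2)^2)/(s^3 + 12*s^2*y + 41*s*y^2 + 30*y^3)^3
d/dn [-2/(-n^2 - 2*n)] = 4*(-n - 1)/(n^2*(n + 2)^2)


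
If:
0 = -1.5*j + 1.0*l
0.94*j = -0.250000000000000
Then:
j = -0.27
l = -0.40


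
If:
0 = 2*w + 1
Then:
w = -1/2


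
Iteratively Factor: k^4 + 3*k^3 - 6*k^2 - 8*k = (k)*(k^3 + 3*k^2 - 6*k - 8) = k*(k + 1)*(k^2 + 2*k - 8) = k*(k - 2)*(k + 1)*(k + 4)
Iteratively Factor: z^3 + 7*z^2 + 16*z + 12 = (z + 2)*(z^2 + 5*z + 6) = (z + 2)*(z + 3)*(z + 2)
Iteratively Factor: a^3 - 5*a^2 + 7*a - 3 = (a - 1)*(a^2 - 4*a + 3) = (a - 3)*(a - 1)*(a - 1)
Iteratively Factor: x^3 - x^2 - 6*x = (x - 3)*(x^2 + 2*x) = x*(x - 3)*(x + 2)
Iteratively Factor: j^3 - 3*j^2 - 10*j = (j + 2)*(j^2 - 5*j) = (j - 5)*(j + 2)*(j)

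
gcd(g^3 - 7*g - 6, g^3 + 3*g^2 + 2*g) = g^2 + 3*g + 2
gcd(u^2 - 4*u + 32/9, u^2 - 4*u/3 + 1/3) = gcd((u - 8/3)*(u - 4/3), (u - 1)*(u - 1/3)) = 1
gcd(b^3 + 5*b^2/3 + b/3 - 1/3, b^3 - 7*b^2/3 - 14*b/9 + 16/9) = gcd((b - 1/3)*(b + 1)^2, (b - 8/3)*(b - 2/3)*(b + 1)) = b + 1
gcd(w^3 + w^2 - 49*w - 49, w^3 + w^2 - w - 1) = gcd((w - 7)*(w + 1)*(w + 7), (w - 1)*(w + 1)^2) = w + 1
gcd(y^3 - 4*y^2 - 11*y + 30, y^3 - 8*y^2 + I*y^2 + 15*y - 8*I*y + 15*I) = y - 5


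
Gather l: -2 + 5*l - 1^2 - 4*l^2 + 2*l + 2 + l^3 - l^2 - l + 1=l^3 - 5*l^2 + 6*l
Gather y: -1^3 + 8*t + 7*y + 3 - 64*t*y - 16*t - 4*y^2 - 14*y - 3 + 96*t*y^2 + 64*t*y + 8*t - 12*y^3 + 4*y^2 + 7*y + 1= 96*t*y^2 - 12*y^3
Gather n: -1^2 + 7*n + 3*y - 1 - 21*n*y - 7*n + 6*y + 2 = -21*n*y + 9*y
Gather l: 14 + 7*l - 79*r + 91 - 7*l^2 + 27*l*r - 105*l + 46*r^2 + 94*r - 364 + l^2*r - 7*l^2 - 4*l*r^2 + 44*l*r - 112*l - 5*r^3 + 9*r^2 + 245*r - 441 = l^2*(r - 14) + l*(-4*r^2 + 71*r - 210) - 5*r^3 + 55*r^2 + 260*r - 700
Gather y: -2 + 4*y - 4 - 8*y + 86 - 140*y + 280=360 - 144*y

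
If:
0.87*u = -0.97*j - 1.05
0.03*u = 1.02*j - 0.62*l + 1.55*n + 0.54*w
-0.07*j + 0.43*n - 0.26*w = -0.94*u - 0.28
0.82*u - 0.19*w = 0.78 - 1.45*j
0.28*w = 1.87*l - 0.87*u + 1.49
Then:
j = 0.96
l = -2.85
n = 0.49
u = -2.28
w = -6.61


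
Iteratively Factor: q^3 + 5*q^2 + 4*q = (q)*(q^2 + 5*q + 4) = q*(q + 1)*(q + 4)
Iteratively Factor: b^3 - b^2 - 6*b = (b)*(b^2 - b - 6) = b*(b - 3)*(b + 2)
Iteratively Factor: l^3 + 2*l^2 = (l)*(l^2 + 2*l) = l*(l + 2)*(l)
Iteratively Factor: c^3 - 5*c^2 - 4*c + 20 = (c - 5)*(c^2 - 4) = (c - 5)*(c - 2)*(c + 2)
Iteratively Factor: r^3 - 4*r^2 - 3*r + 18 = (r + 2)*(r^2 - 6*r + 9) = (r - 3)*(r + 2)*(r - 3)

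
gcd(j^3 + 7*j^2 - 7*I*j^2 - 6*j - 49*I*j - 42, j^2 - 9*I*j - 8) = j - I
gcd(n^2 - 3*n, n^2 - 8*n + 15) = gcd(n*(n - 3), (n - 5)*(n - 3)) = n - 3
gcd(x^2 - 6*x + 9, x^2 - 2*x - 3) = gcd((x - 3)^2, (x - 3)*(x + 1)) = x - 3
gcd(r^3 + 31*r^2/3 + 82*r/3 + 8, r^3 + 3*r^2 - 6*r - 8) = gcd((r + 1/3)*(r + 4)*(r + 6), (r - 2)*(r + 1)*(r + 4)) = r + 4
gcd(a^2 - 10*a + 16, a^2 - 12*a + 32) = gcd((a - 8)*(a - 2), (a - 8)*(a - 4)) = a - 8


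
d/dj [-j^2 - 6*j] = -2*j - 6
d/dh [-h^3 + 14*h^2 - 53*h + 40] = -3*h^2 + 28*h - 53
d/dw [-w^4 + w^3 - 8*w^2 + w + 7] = -4*w^3 + 3*w^2 - 16*w + 1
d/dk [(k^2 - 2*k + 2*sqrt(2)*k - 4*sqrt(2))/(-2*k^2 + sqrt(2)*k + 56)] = (-4*k^2 + 5*sqrt(2)*k^2 - 16*sqrt(2)*k + 112*k - 104 + 112*sqrt(2))/(2*(2*k^4 - 2*sqrt(2)*k^3 - 111*k^2 + 56*sqrt(2)*k + 1568))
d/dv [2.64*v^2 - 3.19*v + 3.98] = 5.28*v - 3.19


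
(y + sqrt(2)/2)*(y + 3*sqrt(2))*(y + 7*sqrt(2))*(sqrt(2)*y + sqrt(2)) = sqrt(2)*y^4 + sqrt(2)*y^3 + 21*y^3 + 21*y^2 + 52*sqrt(2)*y^2 + 42*y + 52*sqrt(2)*y + 42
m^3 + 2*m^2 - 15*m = m*(m - 3)*(m + 5)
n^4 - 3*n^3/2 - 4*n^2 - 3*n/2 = n*(n - 3)*(n + 1/2)*(n + 1)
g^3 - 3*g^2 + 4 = (g - 2)^2*(g + 1)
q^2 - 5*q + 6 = (q - 3)*(q - 2)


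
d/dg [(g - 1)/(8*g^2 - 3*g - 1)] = (8*g^2 - 3*g - (g - 1)*(16*g - 3) - 1)/(-8*g^2 + 3*g + 1)^2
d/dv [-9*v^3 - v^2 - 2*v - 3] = -27*v^2 - 2*v - 2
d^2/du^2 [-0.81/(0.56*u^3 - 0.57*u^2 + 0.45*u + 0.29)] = ((2.7216*u - 0.9234)*(0.56*u^3 - 0.57*u^2 + 0.45*u + 0.29) - 0.81*(1.68*u^2 - 1.14*u + 0.45)*(3.36*u^2 - 2.28*u + 0.9))/(0.56*u^3 - 0.57*u^2 + 0.45*u + 0.29)^3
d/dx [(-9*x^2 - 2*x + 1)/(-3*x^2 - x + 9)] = (3*x^2 - 156*x - 17)/(9*x^4 + 6*x^3 - 53*x^2 - 18*x + 81)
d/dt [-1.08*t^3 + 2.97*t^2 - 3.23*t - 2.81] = -3.24*t^2 + 5.94*t - 3.23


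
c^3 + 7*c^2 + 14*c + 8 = (c + 1)*(c + 2)*(c + 4)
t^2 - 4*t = t*(t - 4)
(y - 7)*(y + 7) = y^2 - 49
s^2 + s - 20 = (s - 4)*(s + 5)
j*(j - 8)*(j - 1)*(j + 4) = j^4 - 5*j^3 - 28*j^2 + 32*j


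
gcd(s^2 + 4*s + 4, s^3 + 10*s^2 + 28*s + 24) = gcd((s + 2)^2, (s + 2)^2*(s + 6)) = s^2 + 4*s + 4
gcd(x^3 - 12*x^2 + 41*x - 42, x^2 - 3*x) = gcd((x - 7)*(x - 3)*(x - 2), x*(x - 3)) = x - 3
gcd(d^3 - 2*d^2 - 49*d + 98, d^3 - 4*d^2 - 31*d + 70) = d^2 - 9*d + 14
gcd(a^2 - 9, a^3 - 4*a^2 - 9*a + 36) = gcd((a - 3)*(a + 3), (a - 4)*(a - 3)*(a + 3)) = a^2 - 9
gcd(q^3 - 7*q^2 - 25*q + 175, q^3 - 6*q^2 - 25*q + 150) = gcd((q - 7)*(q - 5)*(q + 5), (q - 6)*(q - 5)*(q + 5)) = q^2 - 25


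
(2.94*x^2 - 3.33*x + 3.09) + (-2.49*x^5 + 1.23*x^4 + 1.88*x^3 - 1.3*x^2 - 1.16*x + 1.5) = -2.49*x^5 + 1.23*x^4 + 1.88*x^3 + 1.64*x^2 - 4.49*x + 4.59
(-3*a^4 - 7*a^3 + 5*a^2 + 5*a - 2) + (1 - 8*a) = -3*a^4 - 7*a^3 + 5*a^2 - 3*a - 1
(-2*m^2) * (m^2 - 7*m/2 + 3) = -2*m^4 + 7*m^3 - 6*m^2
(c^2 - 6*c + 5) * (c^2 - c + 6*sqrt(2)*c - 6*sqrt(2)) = c^4 - 7*c^3 + 6*sqrt(2)*c^3 - 42*sqrt(2)*c^2 + 11*c^2 - 5*c + 66*sqrt(2)*c - 30*sqrt(2)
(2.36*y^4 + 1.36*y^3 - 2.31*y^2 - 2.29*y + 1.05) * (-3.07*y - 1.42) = -7.2452*y^5 - 7.5264*y^4 + 5.1605*y^3 + 10.3105*y^2 + 0.0282999999999998*y - 1.491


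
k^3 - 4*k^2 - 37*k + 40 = (k - 8)*(k - 1)*(k + 5)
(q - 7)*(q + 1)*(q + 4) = q^3 - 2*q^2 - 31*q - 28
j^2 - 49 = (j - 7)*(j + 7)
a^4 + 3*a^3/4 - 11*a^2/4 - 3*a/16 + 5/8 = (a - 5/4)*(a - 1/2)*(a + 1/2)*(a + 2)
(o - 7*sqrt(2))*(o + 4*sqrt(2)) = o^2 - 3*sqrt(2)*o - 56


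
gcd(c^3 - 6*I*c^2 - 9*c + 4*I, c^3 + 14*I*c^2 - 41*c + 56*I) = c - I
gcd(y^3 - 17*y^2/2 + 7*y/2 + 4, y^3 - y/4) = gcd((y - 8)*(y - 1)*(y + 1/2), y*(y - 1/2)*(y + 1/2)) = y + 1/2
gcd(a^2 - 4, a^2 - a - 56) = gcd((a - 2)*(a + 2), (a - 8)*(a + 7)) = 1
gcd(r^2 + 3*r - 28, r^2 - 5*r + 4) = r - 4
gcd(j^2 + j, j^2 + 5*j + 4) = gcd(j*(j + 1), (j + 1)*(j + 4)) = j + 1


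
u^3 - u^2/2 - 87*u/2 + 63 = (u - 6)*(u - 3/2)*(u + 7)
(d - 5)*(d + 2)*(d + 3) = d^3 - 19*d - 30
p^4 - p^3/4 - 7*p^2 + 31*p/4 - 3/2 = (p - 2)*(p - 1)*(p - 1/4)*(p + 3)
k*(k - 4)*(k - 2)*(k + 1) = k^4 - 5*k^3 + 2*k^2 + 8*k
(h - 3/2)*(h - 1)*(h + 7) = h^3 + 9*h^2/2 - 16*h + 21/2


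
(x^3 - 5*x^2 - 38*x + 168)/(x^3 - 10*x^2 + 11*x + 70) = (x^2 + 2*x - 24)/(x^2 - 3*x - 10)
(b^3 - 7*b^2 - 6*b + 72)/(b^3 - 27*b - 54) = (b - 4)/(b + 3)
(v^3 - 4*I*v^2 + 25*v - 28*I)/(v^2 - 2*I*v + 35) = (v^2 + 3*I*v + 4)/(v + 5*I)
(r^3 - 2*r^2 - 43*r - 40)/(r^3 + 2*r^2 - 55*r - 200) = (r + 1)/(r + 5)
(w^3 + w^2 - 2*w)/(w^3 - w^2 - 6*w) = (w - 1)/(w - 3)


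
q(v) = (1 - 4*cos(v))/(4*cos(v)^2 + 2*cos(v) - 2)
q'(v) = (1 - 4*cos(v))*(8*sin(v)*cos(v) + 2*sin(v))/(4*cos(v)^2 + 2*cos(v) - 2)^2 + 4*sin(v)/(4*cos(v)^2 + 2*cos(v) - 2)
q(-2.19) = -1.83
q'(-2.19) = 3.97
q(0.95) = -2.57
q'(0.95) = -20.59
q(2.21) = -1.91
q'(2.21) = -4.22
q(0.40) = -0.83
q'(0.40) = -0.45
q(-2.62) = -6.15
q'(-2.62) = 23.53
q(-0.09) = -0.75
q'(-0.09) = 0.08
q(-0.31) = -0.80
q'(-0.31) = 0.32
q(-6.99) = -1.11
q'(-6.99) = 1.77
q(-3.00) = -83.16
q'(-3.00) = 1174.25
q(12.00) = -0.94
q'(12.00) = 0.89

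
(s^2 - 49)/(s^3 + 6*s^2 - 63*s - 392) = (s - 7)/(s^2 - s - 56)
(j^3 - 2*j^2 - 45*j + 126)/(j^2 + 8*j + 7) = (j^2 - 9*j + 18)/(j + 1)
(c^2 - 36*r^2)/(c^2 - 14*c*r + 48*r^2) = (-c - 6*r)/(-c + 8*r)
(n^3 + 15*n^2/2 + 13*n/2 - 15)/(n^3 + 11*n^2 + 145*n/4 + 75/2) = 2*(n - 1)/(2*n + 5)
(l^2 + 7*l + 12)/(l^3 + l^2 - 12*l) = (l + 3)/(l*(l - 3))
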